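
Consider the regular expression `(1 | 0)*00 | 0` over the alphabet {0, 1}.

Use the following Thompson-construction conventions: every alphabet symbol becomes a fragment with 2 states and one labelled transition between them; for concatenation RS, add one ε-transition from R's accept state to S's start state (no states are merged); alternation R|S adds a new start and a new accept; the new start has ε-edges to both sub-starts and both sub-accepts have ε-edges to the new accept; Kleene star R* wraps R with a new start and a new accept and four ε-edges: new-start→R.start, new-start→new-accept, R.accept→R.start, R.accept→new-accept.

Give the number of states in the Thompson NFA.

16

Per subexpression:
Each of the 5 symbol leaves contributes a 2-state fragment.
  1 | 0 : 6 states
  (1 | 0)* : 8 states
  (1 | 0)*00 : 12 states
  (1 | 0)*00 | 0 : 16 states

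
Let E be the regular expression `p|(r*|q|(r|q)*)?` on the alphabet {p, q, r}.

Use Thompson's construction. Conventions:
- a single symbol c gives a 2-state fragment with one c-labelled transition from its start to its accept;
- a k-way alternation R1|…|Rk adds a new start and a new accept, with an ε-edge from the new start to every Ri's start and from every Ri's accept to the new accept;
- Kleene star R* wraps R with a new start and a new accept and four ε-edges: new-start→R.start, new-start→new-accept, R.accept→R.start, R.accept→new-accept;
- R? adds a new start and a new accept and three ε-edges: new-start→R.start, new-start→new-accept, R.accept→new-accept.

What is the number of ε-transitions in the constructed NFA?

25

By structural recursion:
Each of the 5 symbol leaves contributes 0 ε-transitions.
  r* → 4 ε-transitions
  r|q → 4 ε-transitions
  (r|q)* → 8 ε-transitions
  r*|q|(r|q)* → 18 ε-transitions
  (r*|q|(r|q)*)? → 21 ε-transitions
  p|(r*|q|(r|q)*)? → 25 ε-transitions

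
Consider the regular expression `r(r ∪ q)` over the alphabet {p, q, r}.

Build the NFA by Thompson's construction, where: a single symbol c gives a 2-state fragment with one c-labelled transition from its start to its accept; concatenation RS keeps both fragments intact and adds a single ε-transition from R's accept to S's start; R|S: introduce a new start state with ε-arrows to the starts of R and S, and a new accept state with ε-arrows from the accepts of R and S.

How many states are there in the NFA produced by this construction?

8

By structural recursion:
Each of the 3 symbol leaves contributes a 2-state fragment.
  r ∪ q → 6 states
  r(r ∪ q) → 8 states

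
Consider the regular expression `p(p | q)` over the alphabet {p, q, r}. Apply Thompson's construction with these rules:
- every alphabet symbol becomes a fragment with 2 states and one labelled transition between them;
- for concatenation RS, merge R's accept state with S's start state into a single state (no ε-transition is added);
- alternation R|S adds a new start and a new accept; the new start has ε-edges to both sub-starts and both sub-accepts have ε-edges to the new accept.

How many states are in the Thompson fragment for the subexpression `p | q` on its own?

6

Fragment for `p | q`:
Each of the 2 symbol leaves contributes a 2-state fragment.
  p | q → 6 states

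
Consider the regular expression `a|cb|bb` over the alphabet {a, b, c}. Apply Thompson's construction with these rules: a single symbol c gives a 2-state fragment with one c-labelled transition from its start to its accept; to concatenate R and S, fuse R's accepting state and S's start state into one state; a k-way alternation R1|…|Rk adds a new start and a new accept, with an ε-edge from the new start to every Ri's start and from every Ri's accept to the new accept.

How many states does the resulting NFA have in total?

10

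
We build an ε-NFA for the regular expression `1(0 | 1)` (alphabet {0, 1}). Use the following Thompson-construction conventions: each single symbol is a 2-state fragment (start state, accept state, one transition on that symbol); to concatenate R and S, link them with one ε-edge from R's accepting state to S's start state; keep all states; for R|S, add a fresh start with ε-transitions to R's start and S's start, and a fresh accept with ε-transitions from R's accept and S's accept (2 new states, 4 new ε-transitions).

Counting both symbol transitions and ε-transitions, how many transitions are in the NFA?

8

Per subexpression:
Each of the 3 symbol leaves contributes 1 transition (1 symbol, 0 ε).
  0 | 1 — 6 transitions (2 symbol, 4 ε)
  1(0 | 1) — 8 transitions (3 symbol, 5 ε)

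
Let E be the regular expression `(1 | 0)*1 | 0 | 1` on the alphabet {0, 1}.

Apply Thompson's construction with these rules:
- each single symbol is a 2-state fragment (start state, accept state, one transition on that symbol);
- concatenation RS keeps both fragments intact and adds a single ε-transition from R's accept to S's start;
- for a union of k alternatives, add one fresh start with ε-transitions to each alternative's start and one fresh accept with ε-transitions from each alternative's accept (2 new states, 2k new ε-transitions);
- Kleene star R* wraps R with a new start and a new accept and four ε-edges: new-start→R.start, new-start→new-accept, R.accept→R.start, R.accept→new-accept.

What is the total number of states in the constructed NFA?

16

Per subexpression:
Each of the 5 symbol leaves contributes a 2-state fragment.
  1 | 0 → 6 states
  (1 | 0)* → 8 states
  (1 | 0)*1 → 10 states
  (1 | 0)*1 | 0 | 1 → 16 states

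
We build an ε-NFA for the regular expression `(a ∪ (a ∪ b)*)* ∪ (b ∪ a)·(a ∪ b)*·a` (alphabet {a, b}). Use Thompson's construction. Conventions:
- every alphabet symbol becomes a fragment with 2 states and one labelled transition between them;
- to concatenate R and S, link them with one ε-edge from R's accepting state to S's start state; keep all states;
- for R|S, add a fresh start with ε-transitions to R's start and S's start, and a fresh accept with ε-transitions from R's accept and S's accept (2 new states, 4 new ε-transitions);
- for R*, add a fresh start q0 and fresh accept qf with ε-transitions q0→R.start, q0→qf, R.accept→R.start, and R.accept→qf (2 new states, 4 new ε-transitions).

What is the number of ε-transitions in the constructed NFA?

Bottom-up over the parse tree:
Each of the 8 symbol leaves contributes 0 ε-transitions.
  a ∪ b → 4 ε-transitions
  (a ∪ b)* → 8 ε-transitions
  a ∪ (a ∪ b)* → 12 ε-transitions
  (a ∪ (a ∪ b)*)* → 16 ε-transitions
  b ∪ a → 4 ε-transitions
  a ∪ b → 4 ε-transitions
  (a ∪ b)* → 8 ε-transitions
  (b ∪ a)·(a ∪ b)*·a → 14 ε-transitions
  (a ∪ (a ∪ b)*)* ∪ (b ∪ a)·(a ∪ b)*·a → 34 ε-transitions

34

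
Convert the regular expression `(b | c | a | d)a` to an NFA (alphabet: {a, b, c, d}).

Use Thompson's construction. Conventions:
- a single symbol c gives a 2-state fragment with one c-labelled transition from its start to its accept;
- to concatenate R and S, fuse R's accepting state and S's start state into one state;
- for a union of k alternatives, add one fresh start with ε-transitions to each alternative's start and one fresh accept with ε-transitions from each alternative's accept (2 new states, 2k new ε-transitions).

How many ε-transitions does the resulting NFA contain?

Recursing over subexpressions:
Each of the 5 symbol leaves contributes 0 ε-transitions.
  b | c | a | d = 8 ε-transitions
  (b | c | a | d)a = 8 ε-transitions

8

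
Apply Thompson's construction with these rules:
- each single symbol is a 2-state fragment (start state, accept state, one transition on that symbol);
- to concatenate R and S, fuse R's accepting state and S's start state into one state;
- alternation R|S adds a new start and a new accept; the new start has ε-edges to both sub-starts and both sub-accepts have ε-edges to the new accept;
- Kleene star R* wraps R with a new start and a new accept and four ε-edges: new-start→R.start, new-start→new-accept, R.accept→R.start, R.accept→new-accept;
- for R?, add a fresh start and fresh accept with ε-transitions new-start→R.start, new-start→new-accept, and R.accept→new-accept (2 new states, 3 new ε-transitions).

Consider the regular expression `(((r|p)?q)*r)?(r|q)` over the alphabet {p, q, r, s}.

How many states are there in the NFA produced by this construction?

Recursing over subexpressions:
Each of the 6 symbol leaves contributes a 2-state fragment.
  r|p : 6 states
  (r|p)? : 8 states
  (r|p)?q : 9 states
  ((r|p)?q)* : 11 states
  ((r|p)?q)*r : 12 states
  (((r|p)?q)*r)? : 14 states
  r|q : 6 states
  (((r|p)?q)*r)?(r|q) : 19 states

19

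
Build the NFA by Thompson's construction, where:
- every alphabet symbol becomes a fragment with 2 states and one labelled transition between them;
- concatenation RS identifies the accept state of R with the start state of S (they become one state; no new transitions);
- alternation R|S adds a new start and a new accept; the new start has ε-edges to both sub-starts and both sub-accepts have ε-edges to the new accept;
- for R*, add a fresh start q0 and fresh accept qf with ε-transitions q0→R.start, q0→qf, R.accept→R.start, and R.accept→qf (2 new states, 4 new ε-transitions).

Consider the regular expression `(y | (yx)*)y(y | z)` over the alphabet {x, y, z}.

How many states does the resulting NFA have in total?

15

Building bottom-up:
Each of the 6 symbol leaves contributes a 2-state fragment.
  yx : 3 states
  (yx)* : 5 states
  y | (yx)* : 9 states
  y | z : 6 states
  (y | (yx)*)y(y | z) : 15 states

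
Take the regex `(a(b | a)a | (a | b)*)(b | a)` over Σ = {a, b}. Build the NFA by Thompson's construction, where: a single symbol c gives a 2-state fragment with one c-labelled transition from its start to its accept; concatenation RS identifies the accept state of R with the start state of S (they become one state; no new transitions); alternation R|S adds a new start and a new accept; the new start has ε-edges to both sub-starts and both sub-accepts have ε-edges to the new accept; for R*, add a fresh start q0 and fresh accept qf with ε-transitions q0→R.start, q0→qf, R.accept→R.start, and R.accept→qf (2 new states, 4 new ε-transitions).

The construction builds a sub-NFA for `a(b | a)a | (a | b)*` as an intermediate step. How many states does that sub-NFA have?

Fragment for `a(b | a)a | (a | b)*`:
Each of the 6 symbol leaves contributes a 2-state fragment.
  b | a : 6 states
  a(b | a)a : 8 states
  a | b : 6 states
  (a | b)* : 8 states
  a(b | a)a | (a | b)* : 18 states

18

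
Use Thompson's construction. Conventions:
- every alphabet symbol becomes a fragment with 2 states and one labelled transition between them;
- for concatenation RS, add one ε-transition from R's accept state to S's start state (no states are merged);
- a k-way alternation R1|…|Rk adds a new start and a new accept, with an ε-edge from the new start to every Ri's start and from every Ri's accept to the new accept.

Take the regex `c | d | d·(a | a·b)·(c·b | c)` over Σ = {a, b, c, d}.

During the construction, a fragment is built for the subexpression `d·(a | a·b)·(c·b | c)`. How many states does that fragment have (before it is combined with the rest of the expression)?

18

Fragment for `d·(a | a·b)·(c·b | c)`:
Each of the 7 symbol leaves contributes a 2-state fragment.
  a·b : 4 states
  a | a·b : 8 states
  c·b : 4 states
  c·b | c : 8 states
  d·(a | a·b)·(c·b | c) : 18 states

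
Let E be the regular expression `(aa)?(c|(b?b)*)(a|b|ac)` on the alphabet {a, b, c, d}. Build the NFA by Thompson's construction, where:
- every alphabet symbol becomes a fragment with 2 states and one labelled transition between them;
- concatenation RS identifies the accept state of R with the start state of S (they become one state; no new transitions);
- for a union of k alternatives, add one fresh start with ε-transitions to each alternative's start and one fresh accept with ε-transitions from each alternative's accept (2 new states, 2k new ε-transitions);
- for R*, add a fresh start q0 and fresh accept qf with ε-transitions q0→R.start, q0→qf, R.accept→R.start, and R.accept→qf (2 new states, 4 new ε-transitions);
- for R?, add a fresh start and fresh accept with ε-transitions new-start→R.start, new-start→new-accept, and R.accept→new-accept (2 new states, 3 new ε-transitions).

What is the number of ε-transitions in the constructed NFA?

20

Per subexpression:
Each of the 9 symbol leaves contributes 0 ε-transitions.
  aa : 0 ε-transitions
  (aa)? : 3 ε-transitions
  b? : 3 ε-transitions
  b?b : 3 ε-transitions
  (b?b)* : 7 ε-transitions
  c|(b?b)* : 11 ε-transitions
  ac : 0 ε-transitions
  a|b|ac : 6 ε-transitions
  (aa)?(c|(b?b)*)(a|b|ac) : 20 ε-transitions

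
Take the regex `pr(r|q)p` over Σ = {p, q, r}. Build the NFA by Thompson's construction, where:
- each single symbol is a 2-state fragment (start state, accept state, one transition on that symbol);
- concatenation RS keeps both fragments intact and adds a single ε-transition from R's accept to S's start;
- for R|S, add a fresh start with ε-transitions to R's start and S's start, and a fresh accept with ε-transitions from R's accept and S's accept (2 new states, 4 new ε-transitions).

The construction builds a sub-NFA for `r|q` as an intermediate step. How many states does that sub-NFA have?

Fragment for `r|q`:
Each of the 2 symbol leaves contributes a 2-state fragment.
  r|q → 6 states

6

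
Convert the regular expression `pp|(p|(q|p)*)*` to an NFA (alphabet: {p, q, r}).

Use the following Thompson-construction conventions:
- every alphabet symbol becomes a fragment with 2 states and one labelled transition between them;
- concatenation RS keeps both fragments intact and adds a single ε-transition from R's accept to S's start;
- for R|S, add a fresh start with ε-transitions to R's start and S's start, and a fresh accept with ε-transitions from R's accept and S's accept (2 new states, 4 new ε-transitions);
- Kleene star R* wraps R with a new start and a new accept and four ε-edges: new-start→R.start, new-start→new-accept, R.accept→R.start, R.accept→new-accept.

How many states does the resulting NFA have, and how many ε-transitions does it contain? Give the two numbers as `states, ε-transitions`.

Recursing over subexpressions:
Each of the 5 symbol leaves contributes 2 states and 0 ε-transitions.
  pp : 4 states, 1 ε-transition
  q|p : 6 states, 4 ε-transitions
  (q|p)* : 8 states, 8 ε-transitions
  p|(q|p)* : 12 states, 12 ε-transitions
  (p|(q|p)*)* : 14 states, 16 ε-transitions
  pp|(p|(q|p)*)* : 20 states, 21 ε-transitions

20, 21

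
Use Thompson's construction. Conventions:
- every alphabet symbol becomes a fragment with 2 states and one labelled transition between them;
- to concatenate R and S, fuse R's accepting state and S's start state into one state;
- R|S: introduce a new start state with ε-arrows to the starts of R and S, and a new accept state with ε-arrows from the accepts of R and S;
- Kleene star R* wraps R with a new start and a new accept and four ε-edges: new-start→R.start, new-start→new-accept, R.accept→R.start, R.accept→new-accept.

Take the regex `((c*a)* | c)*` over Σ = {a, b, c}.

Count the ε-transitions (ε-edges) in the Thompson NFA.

By structural recursion:
Each of the 3 symbol leaves contributes 0 ε-transitions.
  c* → 4 ε-transitions
  c*a → 4 ε-transitions
  (c*a)* → 8 ε-transitions
  (c*a)* | c → 12 ε-transitions
  ((c*a)* | c)* → 16 ε-transitions

16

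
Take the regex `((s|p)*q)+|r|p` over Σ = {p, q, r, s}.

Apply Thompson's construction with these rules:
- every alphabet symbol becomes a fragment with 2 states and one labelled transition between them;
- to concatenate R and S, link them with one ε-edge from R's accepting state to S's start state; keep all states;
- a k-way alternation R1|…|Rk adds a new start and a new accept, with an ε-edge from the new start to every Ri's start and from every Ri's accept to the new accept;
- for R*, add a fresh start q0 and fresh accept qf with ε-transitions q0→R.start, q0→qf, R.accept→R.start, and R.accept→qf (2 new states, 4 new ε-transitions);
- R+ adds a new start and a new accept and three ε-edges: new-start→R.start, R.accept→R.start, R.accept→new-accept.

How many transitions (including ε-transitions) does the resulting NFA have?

Per subexpression:
Each of the 5 symbol leaves contributes 1 transition (1 symbol, 0 ε).
  s|p : 6 transitions (2 symbol, 4 ε)
  (s|p)* : 10 transitions (2 symbol, 8 ε)
  (s|p)*q : 12 transitions (3 symbol, 9 ε)
  ((s|p)*q)+ : 15 transitions (3 symbol, 12 ε)
  ((s|p)*q)+|r|p : 23 transitions (5 symbol, 18 ε)

23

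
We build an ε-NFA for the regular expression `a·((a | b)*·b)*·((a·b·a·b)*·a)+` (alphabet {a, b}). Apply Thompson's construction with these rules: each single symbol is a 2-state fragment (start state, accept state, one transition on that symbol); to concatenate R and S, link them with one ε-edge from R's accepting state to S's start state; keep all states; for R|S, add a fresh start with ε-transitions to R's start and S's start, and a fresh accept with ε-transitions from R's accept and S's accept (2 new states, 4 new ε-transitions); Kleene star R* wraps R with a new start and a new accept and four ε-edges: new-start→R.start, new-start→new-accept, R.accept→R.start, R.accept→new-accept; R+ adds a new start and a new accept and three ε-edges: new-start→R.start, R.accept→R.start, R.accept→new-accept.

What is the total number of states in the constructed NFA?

Per subexpression:
Each of the 9 symbol leaves contributes a 2-state fragment.
  a | b : 6 states
  (a | b)* : 8 states
  (a | b)*·b : 10 states
  ((a | b)*·b)* : 12 states
  a·b·a·b : 8 states
  (a·b·a·b)* : 10 states
  (a·b·a·b)*·a : 12 states
  ((a·b·a·b)*·a)+ : 14 states
  a·((a | b)*·b)*·((a·b·a·b)*·a)+ : 28 states

28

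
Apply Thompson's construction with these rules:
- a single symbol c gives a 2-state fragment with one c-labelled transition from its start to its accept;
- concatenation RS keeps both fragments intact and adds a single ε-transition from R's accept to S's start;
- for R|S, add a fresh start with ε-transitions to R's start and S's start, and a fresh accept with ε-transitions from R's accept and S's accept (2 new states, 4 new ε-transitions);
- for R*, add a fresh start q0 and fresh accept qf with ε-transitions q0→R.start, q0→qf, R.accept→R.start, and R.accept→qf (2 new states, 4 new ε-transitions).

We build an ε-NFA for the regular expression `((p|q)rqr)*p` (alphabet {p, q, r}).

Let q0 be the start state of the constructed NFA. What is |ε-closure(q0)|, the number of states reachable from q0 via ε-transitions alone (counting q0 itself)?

6

Work bottom-up. For each fragment F, track |ε-closure(F.start)| and whether F's accept lies in that closure (i.e. whether F accepts ε). A single-symbol fragment has closure size 1 and does not accept ε.
  p|q — |closure| = 1 + 1 + 1 = 3 (the new accept is not ε-reachable since no branch accepts ε)
  (p|q)rqr — same as the first factor's closure: |closure| = 3
  ((p|q)rqr)* — the star's fresh start ε-reaches both the body's start and the fresh accept: |closure| = 2 + 3 = 5
  ((p|q)rqr)*p — the left operand accepts ε, so the closure extends into the next operand (via the concat ε-link); |closure| = 5 + 1 = 6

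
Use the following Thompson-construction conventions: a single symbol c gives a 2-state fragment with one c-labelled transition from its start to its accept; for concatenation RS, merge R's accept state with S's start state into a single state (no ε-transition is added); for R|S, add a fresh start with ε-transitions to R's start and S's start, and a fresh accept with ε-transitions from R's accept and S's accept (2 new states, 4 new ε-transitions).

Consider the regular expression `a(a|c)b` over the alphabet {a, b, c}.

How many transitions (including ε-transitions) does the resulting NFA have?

8

By structural recursion:
Each of the 4 symbol leaves contributes 1 transition (1 symbol, 0 ε).
  a|c : 6 transitions (2 symbol, 4 ε)
  a(a|c)b : 8 transitions (4 symbol, 4 ε)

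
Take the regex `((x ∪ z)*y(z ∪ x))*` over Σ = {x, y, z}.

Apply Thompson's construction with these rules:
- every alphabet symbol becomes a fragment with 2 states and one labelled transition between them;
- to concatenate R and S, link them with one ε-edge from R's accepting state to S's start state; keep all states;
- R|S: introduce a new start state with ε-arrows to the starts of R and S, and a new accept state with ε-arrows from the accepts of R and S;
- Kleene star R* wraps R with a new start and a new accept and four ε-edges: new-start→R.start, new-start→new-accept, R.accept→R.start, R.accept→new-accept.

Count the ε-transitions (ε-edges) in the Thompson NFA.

18

Per subexpression:
Each of the 5 symbol leaves contributes 0 ε-transitions.
  x ∪ z = 4 ε-transitions
  (x ∪ z)* = 8 ε-transitions
  z ∪ x = 4 ε-transitions
  (x ∪ z)*y(z ∪ x) = 14 ε-transitions
  ((x ∪ z)*y(z ∪ x))* = 18 ε-transitions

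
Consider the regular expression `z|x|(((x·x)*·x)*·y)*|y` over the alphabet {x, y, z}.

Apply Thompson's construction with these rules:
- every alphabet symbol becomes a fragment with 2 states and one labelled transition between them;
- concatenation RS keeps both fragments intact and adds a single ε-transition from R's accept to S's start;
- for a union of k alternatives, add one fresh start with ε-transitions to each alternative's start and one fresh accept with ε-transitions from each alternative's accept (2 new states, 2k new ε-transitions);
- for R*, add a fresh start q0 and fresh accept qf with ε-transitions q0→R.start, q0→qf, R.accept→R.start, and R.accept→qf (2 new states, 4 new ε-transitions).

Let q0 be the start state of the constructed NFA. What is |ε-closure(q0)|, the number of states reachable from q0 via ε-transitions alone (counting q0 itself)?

Work bottom-up. For each fragment F, track |ε-closure(F.start)| and whether F's accept lies in that closure (i.e. whether F accepts ε). A single-symbol fragment has closure size 1 and does not accept ε.
  x·x — |closure| equals the left operand's closure size = 1 (its accept is not ε-reachable, so the closure stops there)
  (x·x)* — new start has ε-edges to the inner start and to the new accept, so |closure| = 2 + 1 = 3
  (x·x)*·x — |closure| = 3 + 1 = 4 (closure spills across the concat boundary because the left factor accepts ε)
  ((x·x)*·x)* — new start has ε-edges to the inner start and to the new accept, so |closure| = 2 + 4 = 6
  ((x·x)*·x)*·y — |closure| = 6 + 1 = 7 (closure spills across the concat boundary because the left factor accepts ε)
  (((x·x)*·x)*·y)* — new start has ε-edges to the inner start and to the new accept, so |closure| = 2 + 7 = 9
  z|x|(((x·x)*·x)*·y)*|y — new start ε-reaches every alternative's start; at least one alternative accepts ε, so the union's new accept is reached too: |closure| = 1 + 1 + 1 + 9 + 1 + 1 = 14

14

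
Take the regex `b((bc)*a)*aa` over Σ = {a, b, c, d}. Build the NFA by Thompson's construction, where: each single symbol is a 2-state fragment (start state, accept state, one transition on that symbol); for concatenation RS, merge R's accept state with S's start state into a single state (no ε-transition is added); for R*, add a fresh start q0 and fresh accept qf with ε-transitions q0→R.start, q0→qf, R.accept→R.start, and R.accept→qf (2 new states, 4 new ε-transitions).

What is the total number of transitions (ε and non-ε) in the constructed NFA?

Bottom-up over the parse tree:
Each of the 6 symbol leaves contributes 1 transition (1 symbol, 0 ε).
  bc → 2 transitions (2 symbol, 0 ε)
  (bc)* → 6 transitions (2 symbol, 4 ε)
  (bc)*a → 7 transitions (3 symbol, 4 ε)
  ((bc)*a)* → 11 transitions (3 symbol, 8 ε)
  b((bc)*a)*aa → 14 transitions (6 symbol, 8 ε)

14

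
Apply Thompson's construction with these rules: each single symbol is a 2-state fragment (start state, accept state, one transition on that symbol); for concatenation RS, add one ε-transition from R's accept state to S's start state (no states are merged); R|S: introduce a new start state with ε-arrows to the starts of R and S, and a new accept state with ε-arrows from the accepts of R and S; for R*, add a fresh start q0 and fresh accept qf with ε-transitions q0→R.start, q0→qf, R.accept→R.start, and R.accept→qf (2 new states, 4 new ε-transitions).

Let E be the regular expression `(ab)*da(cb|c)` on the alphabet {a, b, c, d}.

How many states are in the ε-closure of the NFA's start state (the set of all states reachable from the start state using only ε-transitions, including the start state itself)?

4

Work bottom-up. For each fragment F, track |ε-closure(F.start)| and whether F's accept lies in that closure (i.e. whether F accepts ε). A single-symbol fragment has closure size 1 and does not accept ε.
  ab : |ε-closure| equals the left operand's closure size = 1 (its accept is not ε-reachable, so the closure stops there)
  (ab)* : |ε-closure| = 1 (new start) + 1 (body) + 1 (new accept) = 3
  cb : same as the first factor's closure: |ε-closure| = 1
  cb|c : |ε-closure| = 1 + 1 + 1 = 3 (the new accept is not ε-reachable since no branch accepts ε)
  (ab)*da(cb|c) : |ε-closure| = 3 + 1 = 4 (closure spills across the concat boundary because the left factor accepts ε)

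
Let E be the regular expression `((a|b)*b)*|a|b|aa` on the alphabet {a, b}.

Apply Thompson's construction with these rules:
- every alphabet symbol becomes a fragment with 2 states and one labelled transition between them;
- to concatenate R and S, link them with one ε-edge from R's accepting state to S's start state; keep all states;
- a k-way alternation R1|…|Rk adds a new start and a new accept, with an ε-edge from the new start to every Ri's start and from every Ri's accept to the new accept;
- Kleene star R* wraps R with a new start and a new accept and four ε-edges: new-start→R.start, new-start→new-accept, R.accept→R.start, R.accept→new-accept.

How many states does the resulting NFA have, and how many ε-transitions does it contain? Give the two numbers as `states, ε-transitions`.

22, 22

Recursing over subexpressions:
Each of the 7 symbol leaves contributes 2 states and 0 ε-transitions.
  a|b : 6 states, 4 ε-transitions
  (a|b)* : 8 states, 8 ε-transitions
  (a|b)*b : 10 states, 9 ε-transitions
  ((a|b)*b)* : 12 states, 13 ε-transitions
  aa : 4 states, 1 ε-transition
  ((a|b)*b)*|a|b|aa : 22 states, 22 ε-transitions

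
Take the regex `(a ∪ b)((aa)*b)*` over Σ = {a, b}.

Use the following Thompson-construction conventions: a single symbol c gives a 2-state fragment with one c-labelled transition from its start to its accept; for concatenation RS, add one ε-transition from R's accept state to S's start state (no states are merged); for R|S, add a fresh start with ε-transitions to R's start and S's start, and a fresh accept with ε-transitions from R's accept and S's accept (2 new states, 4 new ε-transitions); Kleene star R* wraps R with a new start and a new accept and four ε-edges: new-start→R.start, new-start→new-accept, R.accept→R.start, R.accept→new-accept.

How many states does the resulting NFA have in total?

16

Recursing over subexpressions:
Each of the 5 symbol leaves contributes a 2-state fragment.
  a ∪ b : 6 states
  aa : 4 states
  (aa)* : 6 states
  (aa)*b : 8 states
  ((aa)*b)* : 10 states
  (a ∪ b)((aa)*b)* : 16 states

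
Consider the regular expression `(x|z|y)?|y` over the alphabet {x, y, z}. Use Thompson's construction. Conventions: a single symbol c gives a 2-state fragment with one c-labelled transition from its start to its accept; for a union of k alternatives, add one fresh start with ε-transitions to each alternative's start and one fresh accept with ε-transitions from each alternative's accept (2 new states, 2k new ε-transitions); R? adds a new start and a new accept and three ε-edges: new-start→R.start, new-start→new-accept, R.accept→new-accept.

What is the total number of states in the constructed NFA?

Building bottom-up:
Each of the 4 symbol leaves contributes a 2-state fragment.
  x|z|y → 8 states
  (x|z|y)? → 10 states
  (x|z|y)?|y → 14 states

14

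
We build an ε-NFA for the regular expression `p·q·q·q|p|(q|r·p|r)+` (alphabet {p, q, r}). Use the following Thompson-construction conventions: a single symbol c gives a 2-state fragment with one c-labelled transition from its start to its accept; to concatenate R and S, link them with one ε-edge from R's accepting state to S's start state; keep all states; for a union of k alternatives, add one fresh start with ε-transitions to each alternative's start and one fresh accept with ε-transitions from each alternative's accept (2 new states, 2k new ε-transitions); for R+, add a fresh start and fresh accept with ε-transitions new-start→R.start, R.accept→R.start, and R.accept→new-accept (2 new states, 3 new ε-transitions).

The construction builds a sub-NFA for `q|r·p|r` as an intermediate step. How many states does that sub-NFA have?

10

Fragment for `q|r·p|r`:
Each of the 4 symbol leaves contributes a 2-state fragment.
  r·p : 4 states
  q|r·p|r : 10 states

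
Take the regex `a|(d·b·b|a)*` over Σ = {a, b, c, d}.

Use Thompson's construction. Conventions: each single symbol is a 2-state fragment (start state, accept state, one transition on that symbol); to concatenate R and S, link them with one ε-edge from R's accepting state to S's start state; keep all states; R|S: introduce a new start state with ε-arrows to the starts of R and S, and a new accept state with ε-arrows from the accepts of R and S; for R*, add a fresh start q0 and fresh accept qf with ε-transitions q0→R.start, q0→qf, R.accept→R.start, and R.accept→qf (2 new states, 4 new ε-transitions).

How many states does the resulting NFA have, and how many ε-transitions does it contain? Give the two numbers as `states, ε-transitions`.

16, 14

Bottom-up over the parse tree:
Each of the 5 symbol leaves contributes 2 states and 0 ε-transitions.
  d·b·b = 6 states, 2 ε-transitions
  d·b·b|a = 10 states, 6 ε-transitions
  (d·b·b|a)* = 12 states, 10 ε-transitions
  a|(d·b·b|a)* = 16 states, 14 ε-transitions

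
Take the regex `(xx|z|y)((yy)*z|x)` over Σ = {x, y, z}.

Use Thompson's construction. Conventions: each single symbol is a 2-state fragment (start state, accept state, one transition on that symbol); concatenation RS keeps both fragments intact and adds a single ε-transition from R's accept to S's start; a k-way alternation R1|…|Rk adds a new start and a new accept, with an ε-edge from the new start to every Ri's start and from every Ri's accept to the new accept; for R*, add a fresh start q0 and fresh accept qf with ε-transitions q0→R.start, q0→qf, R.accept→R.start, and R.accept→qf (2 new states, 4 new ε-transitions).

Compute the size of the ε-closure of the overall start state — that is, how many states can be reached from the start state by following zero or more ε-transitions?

4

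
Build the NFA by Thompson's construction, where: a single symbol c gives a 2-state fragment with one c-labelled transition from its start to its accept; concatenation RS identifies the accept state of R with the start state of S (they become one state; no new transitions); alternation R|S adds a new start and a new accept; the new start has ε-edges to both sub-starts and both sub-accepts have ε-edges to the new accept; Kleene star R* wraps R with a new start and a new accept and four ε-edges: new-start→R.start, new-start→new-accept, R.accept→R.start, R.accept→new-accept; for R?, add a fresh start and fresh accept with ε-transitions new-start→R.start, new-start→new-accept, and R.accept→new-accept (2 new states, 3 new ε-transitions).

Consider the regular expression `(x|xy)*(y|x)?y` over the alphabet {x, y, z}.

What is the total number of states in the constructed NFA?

Bottom-up over the parse tree:
Each of the 6 symbol leaves contributes a 2-state fragment.
  xy : 3 states
  x|xy : 7 states
  (x|xy)* : 9 states
  y|x : 6 states
  (y|x)? : 8 states
  (x|xy)*(y|x)?y : 17 states

17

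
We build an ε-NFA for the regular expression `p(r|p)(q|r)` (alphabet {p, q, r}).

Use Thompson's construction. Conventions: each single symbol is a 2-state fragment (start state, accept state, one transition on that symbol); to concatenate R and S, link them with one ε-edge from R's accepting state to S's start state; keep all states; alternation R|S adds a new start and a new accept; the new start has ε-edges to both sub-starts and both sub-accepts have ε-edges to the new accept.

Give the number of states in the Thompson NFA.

Per subexpression:
Each of the 5 symbol leaves contributes a 2-state fragment.
  r|p — 6 states
  q|r — 6 states
  p(r|p)(q|r) — 14 states

14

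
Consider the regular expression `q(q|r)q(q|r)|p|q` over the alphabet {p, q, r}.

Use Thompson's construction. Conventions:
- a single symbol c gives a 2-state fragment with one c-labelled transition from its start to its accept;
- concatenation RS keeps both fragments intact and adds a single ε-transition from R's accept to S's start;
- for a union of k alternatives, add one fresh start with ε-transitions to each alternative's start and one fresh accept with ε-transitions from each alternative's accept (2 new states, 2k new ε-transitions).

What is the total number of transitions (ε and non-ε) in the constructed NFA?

25

Bottom-up over the parse tree:
Each of the 8 symbol leaves contributes 1 transition (1 symbol, 0 ε).
  q|r → 6 transitions (2 symbol, 4 ε)
  q|r → 6 transitions (2 symbol, 4 ε)
  q(q|r)q(q|r) → 17 transitions (6 symbol, 11 ε)
  q(q|r)q(q|r)|p|q → 25 transitions (8 symbol, 17 ε)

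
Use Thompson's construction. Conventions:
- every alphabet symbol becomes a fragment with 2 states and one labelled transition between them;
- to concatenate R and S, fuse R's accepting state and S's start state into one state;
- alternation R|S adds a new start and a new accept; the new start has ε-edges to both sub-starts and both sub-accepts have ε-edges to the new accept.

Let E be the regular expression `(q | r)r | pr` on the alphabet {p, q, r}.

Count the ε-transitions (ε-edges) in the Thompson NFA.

Recursing over subexpressions:
Each of the 5 symbol leaves contributes 0 ε-transitions.
  q | r = 4 ε-transitions
  (q | r)r = 4 ε-transitions
  pr = 0 ε-transitions
  (q | r)r | pr = 8 ε-transitions

8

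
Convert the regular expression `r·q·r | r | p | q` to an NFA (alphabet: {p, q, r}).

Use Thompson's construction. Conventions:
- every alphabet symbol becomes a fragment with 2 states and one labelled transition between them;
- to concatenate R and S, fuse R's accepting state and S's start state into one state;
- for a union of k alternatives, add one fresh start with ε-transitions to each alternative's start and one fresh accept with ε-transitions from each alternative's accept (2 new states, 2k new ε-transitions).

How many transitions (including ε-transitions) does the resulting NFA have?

Bottom-up over the parse tree:
Each of the 6 symbol leaves contributes 1 transition (1 symbol, 0 ε).
  r·q·r — 3 transitions (3 symbol, 0 ε)
  r·q·r | r | p | q — 14 transitions (6 symbol, 8 ε)

14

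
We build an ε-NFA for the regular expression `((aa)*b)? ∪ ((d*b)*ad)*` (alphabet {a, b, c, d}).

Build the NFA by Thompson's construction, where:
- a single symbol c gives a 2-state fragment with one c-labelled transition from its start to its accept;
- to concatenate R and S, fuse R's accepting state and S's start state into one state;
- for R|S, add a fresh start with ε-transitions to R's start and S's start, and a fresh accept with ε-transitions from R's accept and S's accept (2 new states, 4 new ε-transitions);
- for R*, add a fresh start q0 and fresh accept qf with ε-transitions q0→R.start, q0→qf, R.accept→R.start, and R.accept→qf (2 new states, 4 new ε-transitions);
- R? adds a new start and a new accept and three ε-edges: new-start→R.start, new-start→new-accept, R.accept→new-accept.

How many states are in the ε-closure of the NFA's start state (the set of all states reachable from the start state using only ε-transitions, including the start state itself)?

14

Compute the ε-closure size of each fragment's start state recursively; a symbol fragment's start has no outgoing ε-edge, so its closure is just itself (size 1).
  aa → |ε-closure| equals the left operand's closure size = 1 (its accept is not ε-reachable, so the closure stops there)
  (aa)* → |ε-closure| = 1 (new start) + 1 (body) + 1 (new accept) = 3
  (aa)*b → the left operand accepts ε, so the closure extends into the next operand (the shared merged state is already counted); |ε-closure| = 3 + (1−1) = 3
  ((aa)*b)? → |ε-closure| = 1 (new start) + 3 (body) + 1 (new accept, via ε) = 5
  d* → the star's fresh start ε-reaches both the body's start and the fresh accept: |ε-closure| = 2 + 1 = 3
  d*b → the left operand accepts ε, so the closure extends into the next operand (the shared merged state is already counted); |ε-closure| = 3 + (1−1) = 3
  (d*b)* → the star's fresh start ε-reaches both the body's start and the fresh accept: |ε-closure| = 2 + 3 = 5
  (d*b)*ad → |ε-closure| = 5 + (1−1) = 5 (closure spills across the concat boundary because the left factor accepts ε)
  ((d*b)*ad)* → |ε-closure| = 1 (new start) + 5 (body) + 1 (new accept) = 7
  ((aa)*b)? ∪ ((d*b)*ad)* → |ε-closure| = 1 (new start) + (5 + 7) + 1 (new accept, since some branch ε-reaches its own accept) = 14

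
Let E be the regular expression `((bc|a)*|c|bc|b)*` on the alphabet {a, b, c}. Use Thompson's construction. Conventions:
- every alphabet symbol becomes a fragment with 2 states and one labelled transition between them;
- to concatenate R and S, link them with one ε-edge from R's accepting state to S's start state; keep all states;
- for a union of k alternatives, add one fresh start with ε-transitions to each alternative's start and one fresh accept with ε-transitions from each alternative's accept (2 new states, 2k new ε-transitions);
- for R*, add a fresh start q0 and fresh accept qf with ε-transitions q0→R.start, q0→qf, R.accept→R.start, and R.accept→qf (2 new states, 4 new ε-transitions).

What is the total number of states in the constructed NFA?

22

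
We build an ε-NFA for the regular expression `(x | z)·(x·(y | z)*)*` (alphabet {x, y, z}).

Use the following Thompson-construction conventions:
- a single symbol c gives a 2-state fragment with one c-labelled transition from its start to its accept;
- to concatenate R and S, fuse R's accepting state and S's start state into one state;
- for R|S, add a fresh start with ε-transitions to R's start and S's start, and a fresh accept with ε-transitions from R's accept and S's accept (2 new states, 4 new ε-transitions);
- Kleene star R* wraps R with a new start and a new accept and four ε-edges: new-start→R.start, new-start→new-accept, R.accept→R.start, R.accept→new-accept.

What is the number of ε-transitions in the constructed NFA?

16

Per subexpression:
Each of the 5 symbol leaves contributes 0 ε-transitions.
  x | z = 4 ε-transitions
  y | z = 4 ε-transitions
  (y | z)* = 8 ε-transitions
  x·(y | z)* = 8 ε-transitions
  (x·(y | z)*)* = 12 ε-transitions
  (x | z)·(x·(y | z)*)* = 16 ε-transitions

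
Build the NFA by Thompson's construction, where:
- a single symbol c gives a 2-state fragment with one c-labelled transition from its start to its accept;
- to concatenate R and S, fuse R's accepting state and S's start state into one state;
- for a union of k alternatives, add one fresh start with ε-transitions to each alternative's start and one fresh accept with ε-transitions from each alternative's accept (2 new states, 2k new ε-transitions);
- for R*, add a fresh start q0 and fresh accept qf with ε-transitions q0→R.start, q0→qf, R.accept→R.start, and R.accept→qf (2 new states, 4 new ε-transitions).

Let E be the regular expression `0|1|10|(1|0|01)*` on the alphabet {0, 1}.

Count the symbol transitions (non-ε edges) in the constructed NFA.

Per subexpression:
Each of the 8 symbol leaves contributes exactly 1 symbol transition.
  10 : 2 symbol transitions
  01 : 2 symbol transitions
  1|0|01 : 4 symbol transitions
  (1|0|01)* : 4 symbol transitions
  0|1|10|(1|0|01)* : 8 symbol transitions

8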